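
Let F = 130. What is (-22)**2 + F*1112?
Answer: 145044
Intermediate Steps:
(-22)**2 + F*1112 = (-22)**2 + 130*1112 = 484 + 144560 = 145044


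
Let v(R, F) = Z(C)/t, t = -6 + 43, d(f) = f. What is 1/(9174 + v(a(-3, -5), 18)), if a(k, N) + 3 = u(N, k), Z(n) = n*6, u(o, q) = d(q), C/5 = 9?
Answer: 37/339708 ≈ 0.00010892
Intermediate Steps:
C = 45 (C = 5*9 = 45)
u(o, q) = q
t = 37
Z(n) = 6*n
a(k, N) = -3 + k
v(R, F) = 270/37 (v(R, F) = (6*45)/37 = 270*(1/37) = 270/37)
1/(9174 + v(a(-3, -5), 18)) = 1/(9174 + 270/37) = 1/(339708/37) = 37/339708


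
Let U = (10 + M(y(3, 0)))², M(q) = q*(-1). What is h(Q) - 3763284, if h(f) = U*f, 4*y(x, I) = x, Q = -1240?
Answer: -7738763/2 ≈ -3.8694e+6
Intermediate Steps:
y(x, I) = x/4
M(q) = -q
U = 1369/16 (U = (10 - 3/4)² = (10 - 1*¾)² = (10 - ¾)² = (37/4)² = 1369/16 ≈ 85.563)
h(f) = 1369*f/16
h(Q) - 3763284 = (1369/16)*(-1240) - 3763284 = -212195/2 - 3763284 = -7738763/2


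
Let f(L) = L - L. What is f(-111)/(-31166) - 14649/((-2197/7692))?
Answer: 112680108/2197 ≈ 51288.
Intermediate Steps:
f(L) = 0
f(-111)/(-31166) - 14649/((-2197/7692)) = 0/(-31166) - 14649/((-2197/7692)) = 0*(-1/31166) - 14649/((-2197*1/7692)) = 0 - 14649/(-2197/7692) = 0 - 14649*(-7692/2197) = 0 + 112680108/2197 = 112680108/2197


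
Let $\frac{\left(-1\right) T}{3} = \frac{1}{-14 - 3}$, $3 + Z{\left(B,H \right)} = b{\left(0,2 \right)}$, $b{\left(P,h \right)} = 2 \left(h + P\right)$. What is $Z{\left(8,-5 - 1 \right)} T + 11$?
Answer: $\frac{190}{17} \approx 11.176$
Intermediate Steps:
$b{\left(P,h \right)} = 2 P + 2 h$ ($b{\left(P,h \right)} = 2 \left(P + h\right) = 2 P + 2 h$)
$Z{\left(B,H \right)} = 1$ ($Z{\left(B,H \right)} = -3 + \left(2 \cdot 0 + 2 \cdot 2\right) = -3 + \left(0 + 4\right) = -3 + 4 = 1$)
$T = \frac{3}{17}$ ($T = - \frac{3}{-14 - 3} = - \frac{3}{-17} = \left(-3\right) \left(- \frac{1}{17}\right) = \frac{3}{17} \approx 0.17647$)
$Z{\left(8,-5 - 1 \right)} T + 11 = 1 \cdot \frac{3}{17} + 11 = \frac{3}{17} + 11 = \frac{190}{17}$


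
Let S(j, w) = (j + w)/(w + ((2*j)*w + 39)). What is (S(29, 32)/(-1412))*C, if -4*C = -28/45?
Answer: -427/122441580 ≈ -3.4874e-6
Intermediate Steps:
C = 7/45 (C = -(-7)/45 = -1/4*(-28/45) = 7/45 ≈ 0.15556)
S(j, w) = (j + w)/(39 + w + 2*j*w) (S(j, w) = (j + w)/(w + (2*j*w + 39)) = (j + w)/(w + (39 + 2*j*w)) = (j + w)/(39 + w + 2*j*w))
(S(29, 32)/(-1412))*C = (((29 + 32)/(39 + 32 + 2*29*32))/(-1412))*(7/45) = ((61/(39 + 32 + 1856))*(-1/1412))*(7/45) = ((61/1927)*(-1/1412))*(7/45) = -61/2720924*7/45 = -427/122441580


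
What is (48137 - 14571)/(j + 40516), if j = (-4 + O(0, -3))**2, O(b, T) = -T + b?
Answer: 33566/40517 ≈ 0.82844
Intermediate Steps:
O(b, T) = b - T
j = 1 (j = (-4 + (0 - 1*(-3)))**2 = (-4 + (0 + 3))**2 = (-4 + 3)**2 = (-1)**2 = 1)
(48137 - 14571)/(j + 40516) = (48137 - 14571)/(1 + 40516) = 33566/40517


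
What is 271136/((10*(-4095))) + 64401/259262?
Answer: -33829020341/5308389450 ≈ -6.3727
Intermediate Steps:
271136/((10*(-4095))) + 64401/259262 = 271136/(-40950) + 64401*(1/259262) = 271136*(-1/40950) + 64401/259262 = -135568/20475 + 64401/259262 = -33829020341/5308389450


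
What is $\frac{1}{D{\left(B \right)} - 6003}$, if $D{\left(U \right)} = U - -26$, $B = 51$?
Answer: $- \frac{1}{5926} \approx -0.00016875$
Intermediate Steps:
$D{\left(U \right)} = 26 + U$ ($D{\left(U \right)} = U + 26 = 26 + U$)
$\frac{1}{D{\left(B \right)} - 6003} = \frac{1}{\left(26 + 51\right) - 6003} = \frac{1}{77 - 6003} = \frac{1}{-5926} = - \frac{1}{5926}$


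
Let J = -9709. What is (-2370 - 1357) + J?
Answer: -13436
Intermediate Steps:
(-2370 - 1357) + J = (-2370 - 1357) - 9709 = -3727 - 9709 = -13436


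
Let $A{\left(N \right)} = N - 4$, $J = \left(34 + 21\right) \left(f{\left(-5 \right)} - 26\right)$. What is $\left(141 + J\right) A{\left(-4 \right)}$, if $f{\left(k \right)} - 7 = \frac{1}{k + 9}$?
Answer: $7122$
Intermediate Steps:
$f{\left(k \right)} = 7 + \frac{1}{9 + k}$ ($f{\left(k \right)} = 7 + \frac{1}{k + 9} = 7 + \frac{1}{9 + k}$)
$J = - \frac{4125}{4}$ ($J = \left(34 + 21\right) \left(\frac{64 + 7 \left(-5\right)}{9 - 5} - 26\right) = 55 \left(\frac{64 - 35}{4} - 26\right) = 55 \left(\frac{1}{4} \cdot 29 - 26\right) = 55 \left(\frac{29}{4} - 26\right) = 55 \left(- \frac{75}{4}\right) = - \frac{4125}{4} \approx -1031.3$)
$A{\left(N \right)} = -4 + N$ ($A{\left(N \right)} = N - 4 = -4 + N$)
$\left(141 + J\right) A{\left(-4 \right)} = \left(141 - \frac{4125}{4}\right) \left(-4 - 4\right) = \left(- \frac{3561}{4}\right) \left(-8\right) = 7122$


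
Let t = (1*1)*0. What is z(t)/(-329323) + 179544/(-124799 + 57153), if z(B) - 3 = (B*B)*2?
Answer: -29564085825/11138691829 ≈ -2.6542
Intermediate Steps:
t = 0 (t = 1*0 = 0)
z(B) = 3 + 2*B**2 (z(B) = 3 + (B*B)*2 = 3 + B**2*2 = 3 + 2*B**2)
z(t)/(-329323) + 179544/(-124799 + 57153) = (3 + 2*0**2)/(-329323) + 179544/(-124799 + 57153) = (3 + 2*0)*(-1/329323) + 179544/(-67646) = (3 + 0)*(-1/329323) + 179544*(-1/67646) = 3*(-1/329323) - 89772/33823 = -3/329323 - 89772/33823 = -29564085825/11138691829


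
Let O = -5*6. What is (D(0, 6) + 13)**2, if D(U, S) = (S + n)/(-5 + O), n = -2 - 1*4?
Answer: 169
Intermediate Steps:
n = -6 (n = -2 - 4 = -6)
O = -30
D(U, S) = 6/35 - S/35 (D(U, S) = (S - 6)/(-5 - 30) = (-6 + S)/(-35) = (-6 + S)*(-1/35) = 6/35 - S/35)
(D(0, 6) + 13)**2 = ((6/35 - 1/35*6) + 13)**2 = ((6/35 - 6/35) + 13)**2 = (0 + 13)**2 = 13**2 = 169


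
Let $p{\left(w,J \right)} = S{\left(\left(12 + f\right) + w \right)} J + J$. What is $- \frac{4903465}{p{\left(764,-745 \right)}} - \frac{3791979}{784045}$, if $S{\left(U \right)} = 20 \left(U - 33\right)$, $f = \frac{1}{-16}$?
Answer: $- \frac{30507694754629}{6943824762495} \approx -4.3935$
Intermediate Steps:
$f = - \frac{1}{16} \approx -0.0625$
$S{\left(U \right)} = -660 + 20 U$ ($S{\left(U \right)} = 20 \left(-33 + U\right) = -660 + 20 U$)
$p{\left(w,J \right)} = J + J \left(- \frac{1685}{4} + 20 w\right)$ ($p{\left(w,J \right)} = \left(-660 + 20 \left(\left(12 - \frac{1}{16}\right) + w\right)\right) J + J = \left(-660 + 20 \left(\frac{191}{16} + w\right)\right) J + J = \left(-660 + \left(\frac{955}{4} + 20 w\right)\right) J + J = \left(- \frac{1685}{4} + 20 w\right) J + J = J \left(- \frac{1685}{4} + 20 w\right) + J = J + J \left(- \frac{1685}{4} + 20 w\right)$)
$- \frac{4903465}{p{\left(764,-745 \right)}} - \frac{3791979}{784045} = - \frac{4903465}{\frac{1}{4} \left(-745\right) \left(-1681 + 80 \cdot 764\right)} - \frac{3791979}{784045} = - \frac{4903465}{\frac{1}{4} \left(-745\right) \left(-1681 + 61120\right)} - \frac{3791979}{784045} = - \frac{4903465}{\frac{1}{4} \left(-745\right) 59439} - \frac{3791979}{784045} = - \frac{4903465}{- \frac{44282055}{4}} - \frac{3791979}{784045} = \left(-4903465\right) \left(- \frac{4}{44282055}\right) - \frac{3791979}{784045} = \frac{3922772}{8856411} - \frac{3791979}{784045} = - \frac{30507694754629}{6943824762495}$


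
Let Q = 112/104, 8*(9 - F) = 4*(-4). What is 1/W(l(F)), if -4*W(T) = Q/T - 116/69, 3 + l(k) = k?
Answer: 14352/5549 ≈ 2.5864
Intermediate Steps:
F = 11 (F = 9 - (-4)/2 = 9 - ⅛*(-16) = 9 + 2 = 11)
Q = 14/13 (Q = 112*(1/104) = 14/13 ≈ 1.0769)
l(k) = -3 + k
W(T) = 29/69 - 7/(26*T) (W(T) = -(14/(13*T) - 116/69)/4 = -(-116/69 + 14/(13*T))/4 = 29/69 - 7/(26*T))
1/W(l(F)) = 1/((-483 + 754*(-3 + 11))/(1794*(-3 + 11))) = 1/((1/1794)*(-483 + 754*8)/8) = 1/((1/1794)*(⅛)*(-483 + 6032)) = 1/((1/1794)*(⅛)*5549) = 1/(5549/14352) = 14352/5549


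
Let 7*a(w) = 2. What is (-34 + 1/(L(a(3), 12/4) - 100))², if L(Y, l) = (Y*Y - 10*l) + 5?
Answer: 43331834569/37466641 ≈ 1156.5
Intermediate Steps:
a(w) = 2/7 (a(w) = (⅐)*2 = 2/7)
L(Y, l) = 5 + Y² - 10*l (L(Y, l) = (Y² - 10*l) + 5 = 5 + Y² - 10*l)
(-34 + 1/(L(a(3), 12/4) - 100))² = (-34 + 1/((5 + (2/7)² - 120/4) - 100))² = (-34 + 1/((5 + 4/49 - 120/4) - 100))² = (-34 + 1/((5 + 4/49 - 10*3) - 100))² = (-34 + 1/((5 + 4/49 - 30) - 100))² = (-34 + 1/(-1221/49 - 100))² = (-34 + 1/(-6121/49))² = (-34 - 49/6121)² = (-208163/6121)² = 43331834569/37466641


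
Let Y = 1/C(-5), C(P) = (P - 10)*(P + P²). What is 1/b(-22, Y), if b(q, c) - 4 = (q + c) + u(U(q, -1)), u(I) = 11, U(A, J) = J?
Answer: -300/2101 ≈ -0.14279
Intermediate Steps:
C(P) = (-10 + P)*(P + P²)
Y = -1/300 (Y = 1/(-5*(-10 + (-5)² - 9*(-5))) = 1/(-5*(-10 + 25 + 45)) = 1/(-5*60) = 1/(-300) = -1/300 ≈ -0.0033333)
b(q, c) = 15 + c + q (b(q, c) = 4 + ((q + c) + 11) = 4 + ((c + q) + 11) = 4 + (11 + c + q) = 15 + c + q)
1/b(-22, Y) = 1/(15 - 1/300 - 22) = 1/(-2101/300) = -300/2101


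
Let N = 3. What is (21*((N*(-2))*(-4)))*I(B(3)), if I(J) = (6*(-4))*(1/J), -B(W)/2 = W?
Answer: 2016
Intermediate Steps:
B(W) = -2*W
I(J) = -24/J
(21*((N*(-2))*(-4)))*I(B(3)) = (21*((3*(-2))*(-4)))*(-24/((-2*3))) = (21*(-6*(-4)))*(-24/(-6)) = (21*24)*(-24*(-⅙)) = 504*4 = 2016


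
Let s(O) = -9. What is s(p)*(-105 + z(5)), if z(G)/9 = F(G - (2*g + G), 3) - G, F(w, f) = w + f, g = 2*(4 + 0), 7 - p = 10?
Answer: 2403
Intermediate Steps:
p = -3 (p = 7 - 1*10 = 7 - 10 = -3)
g = 8 (g = 2*4 = 8)
F(w, f) = f + w
z(G) = -117 - 9*G (z(G) = 9*((3 + (G - (2*8 + G))) - G) = 9*((3 + (G - (16 + G))) - G) = 9*((3 + (G + (-16 - G))) - G) = 9*((3 - 16) - G) = 9*(-13 - G) = -117 - 9*G)
s(p)*(-105 + z(5)) = -9*(-105 + (-117 - 9*5)) = -9*(-105 + (-117 - 45)) = -9*(-105 - 162) = -9*(-267) = 2403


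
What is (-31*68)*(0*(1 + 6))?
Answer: 0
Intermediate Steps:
(-31*68)*(0*(1 + 6)) = -0*7 = -2108*0 = 0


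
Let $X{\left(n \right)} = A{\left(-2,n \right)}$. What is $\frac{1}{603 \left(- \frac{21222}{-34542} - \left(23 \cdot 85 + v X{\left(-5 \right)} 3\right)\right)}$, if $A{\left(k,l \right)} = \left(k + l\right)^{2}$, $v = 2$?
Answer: $- \frac{1919}{2601735156} \approx -7.3758 \cdot 10^{-7}$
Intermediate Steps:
$X{\left(n \right)} = \left(-2 + n\right)^{2}$
$\frac{1}{603 \left(- \frac{21222}{-34542} - \left(23 \cdot 85 + v X{\left(-5 \right)} 3\right)\right)} = \frac{1}{603 \left(- \frac{21222}{-34542} - \left(23 \cdot 85 + 2 \left(-2 - 5\right)^{2} \cdot 3\right)\right)} = \frac{1}{603 \left(\left(-21222\right) \left(- \frac{1}{34542}\right) - \left(1955 + 2 \left(-7\right)^{2} \cdot 3\right)\right)} = \frac{1}{603 \left(\frac{1179}{1919} - \left(1955 + 2 \cdot 49 \cdot 3\right)\right)} = \frac{1}{603 \left(\frac{1179}{1919} - \left(1955 + 98 \cdot 3\right)\right)} = \frac{1}{603 \left(\frac{1179}{1919} - \left(1955 + 294\right)\right)} = \frac{1}{603 \left(\frac{1179}{1919} - 2249\right)} = \frac{1}{603 \left(- \frac{4314652}{1919}\right)} = \frac{1}{603} \left(- \frac{1919}{4314652}\right) = - \frac{1919}{2601735156}$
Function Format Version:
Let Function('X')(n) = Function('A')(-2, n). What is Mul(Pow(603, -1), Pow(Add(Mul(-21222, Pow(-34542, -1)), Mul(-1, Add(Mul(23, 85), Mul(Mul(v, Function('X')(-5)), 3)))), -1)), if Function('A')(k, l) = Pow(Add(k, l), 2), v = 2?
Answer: Rational(-1919, 2601735156) ≈ -7.3758e-7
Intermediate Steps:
Function('X')(n) = Pow(Add(-2, n), 2)
Mul(Pow(603, -1), Pow(Add(Mul(-21222, Pow(-34542, -1)), Mul(-1, Add(Mul(23, 85), Mul(Mul(v, Function('X')(-5)), 3)))), -1)) = Mul(Pow(603, -1), Pow(Add(Mul(-21222, Pow(-34542, -1)), Mul(-1, Add(Mul(23, 85), Mul(Mul(2, Pow(Add(-2, -5), 2)), 3)))), -1)) = Mul(Rational(1, 603), Pow(Add(Mul(-21222, Rational(-1, 34542)), Mul(-1, Add(1955, Mul(Mul(2, Pow(-7, 2)), 3)))), -1)) = Mul(Rational(1, 603), Pow(Add(Rational(1179, 1919), Mul(-1, Add(1955, Mul(Mul(2, 49), 3)))), -1)) = Mul(Rational(1, 603), Pow(Add(Rational(1179, 1919), Mul(-1, Add(1955, Mul(98, 3)))), -1)) = Mul(Rational(1, 603), Pow(Add(Rational(1179, 1919), Mul(-1, Add(1955, 294))), -1)) = Mul(Rational(1, 603), Pow(Add(Rational(1179, 1919), Mul(-1, 2249)), -1)) = Mul(Rational(1, 603), Pow(Add(Rational(1179, 1919), -2249), -1)) = Mul(Rational(1, 603), Pow(Rational(-4314652, 1919), -1)) = Mul(Rational(1, 603), Rational(-1919, 4314652)) = Rational(-1919, 2601735156)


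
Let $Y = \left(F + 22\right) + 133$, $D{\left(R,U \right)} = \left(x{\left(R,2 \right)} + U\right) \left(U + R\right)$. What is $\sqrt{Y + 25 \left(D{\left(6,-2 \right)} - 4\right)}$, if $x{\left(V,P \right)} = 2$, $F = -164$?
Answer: $i \sqrt{109} \approx 10.44 i$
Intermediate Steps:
$D{\left(R,U \right)} = \left(2 + U\right) \left(R + U\right)$ ($D{\left(R,U \right)} = \left(2 + U\right) \left(U + R\right) = \left(2 + U\right) \left(R + U\right)$)
$Y = -9$ ($Y = \left(-164 + 22\right) + 133 = -142 + 133 = -9$)
$\sqrt{Y + 25 \left(D{\left(6,-2 \right)} - 4\right)} = \sqrt{-9 + 25 \left(\left(\left(-2\right)^{2} + 2 \cdot 6 + 2 \left(-2\right) + 6 \left(-2\right)\right) - 4\right)} = \sqrt{-9 + 25 \left(\left(4 + 12 - 4 - 12\right) - 4\right)} = \sqrt{-9 + 25 \left(0 - 4\right)} = \sqrt{-9 + 25 \left(-4\right)} = \sqrt{-9 - 100} = \sqrt{-109} = i \sqrt{109}$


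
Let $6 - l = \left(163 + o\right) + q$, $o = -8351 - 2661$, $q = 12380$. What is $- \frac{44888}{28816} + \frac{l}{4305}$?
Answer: $- \frac{5929681}{3101322} \approx -1.912$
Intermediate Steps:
$o = -11012$
$l = -1525$ ($l = 6 - \left(\left(163 - 11012\right) + 12380\right) = 6 - \left(-10849 + 12380\right) = 6 - 1531 = -1525$)
$- \frac{44888}{28816} + \frac{l}{4305} = - \frac{44888}{28816} - \frac{1525}{4305} = \left(-44888\right) \frac{1}{28816} - \frac{305}{861} = - \frac{5611}{3602} - \frac{305}{861} = - \frac{5929681}{3101322}$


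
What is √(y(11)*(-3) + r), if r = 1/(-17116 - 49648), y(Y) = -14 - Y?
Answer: √83576827609/33382 ≈ 8.6602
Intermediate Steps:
r = -1/66764 (r = 1/(-66764) = -1/66764 ≈ -1.4978e-5)
√(y(11)*(-3) + r) = √((-14 - 1*11)*(-3) - 1/66764) = √((-14 - 11)*(-3) - 1/66764) = √(-25*(-3) - 1/66764) = √(75 - 1/66764) = √(5007299/66764) = √83576827609/33382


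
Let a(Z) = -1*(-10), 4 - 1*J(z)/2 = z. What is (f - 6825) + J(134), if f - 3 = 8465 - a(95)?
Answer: 1373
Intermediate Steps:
J(z) = 8 - 2*z
a(Z) = 10
f = 8458 (f = 3 + (8465 - 1*10) = 3 + (8465 - 10) = 3 + 8455 = 8458)
(f - 6825) + J(134) = (8458 - 6825) + (8 - 2*134) = 1633 + (8 - 268) = 1633 - 260 = 1373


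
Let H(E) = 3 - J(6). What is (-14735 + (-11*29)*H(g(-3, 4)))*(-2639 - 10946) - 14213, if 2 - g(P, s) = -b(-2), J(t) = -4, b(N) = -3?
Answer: 230496067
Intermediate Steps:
g(P, s) = -1 (g(P, s) = 2 - (-1)*(-3) = 2 - 1*3 = 2 - 3 = -1)
H(E) = 7 (H(E) = 3 - 1*(-4) = 3 + 4 = 7)
(-14735 + (-11*29)*H(g(-3, 4)))*(-2639 - 10946) - 14213 = (-14735 - 11*29*7)*(-2639 - 10946) - 14213 = (-14735 - 319*7)*(-13585) - 14213 = (-14735 - 2233)*(-13585) - 14213 = -16968*(-13585) - 14213 = 230510280 - 14213 = 230496067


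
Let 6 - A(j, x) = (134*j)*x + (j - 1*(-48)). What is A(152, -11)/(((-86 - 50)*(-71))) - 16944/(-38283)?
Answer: 1455568991/61610108 ≈ 23.625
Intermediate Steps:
A(j, x) = -42 - j - 134*j*x (A(j, x) = 6 - ((134*j)*x + (j - 1*(-48))) = 6 - (134*j*x + (j + 48)) = 6 - (134*j*x + (48 + j)) = 6 - (48 + j + 134*j*x) = 6 + (-48 - j - 134*j*x) = -42 - j - 134*j*x)
A(152, -11)/(((-86 - 50)*(-71))) - 16944/(-38283) = (-42 - 1*152 - 134*152*(-11))/(((-86 - 50)*(-71))) - 16944/(-38283) = (-42 - 152 + 224048)/((-136*(-71))) - 16944*(-1/38283) = 223854/9656 + 5648/12761 = 223854*(1/9656) + 5648/12761 = 111927/4828 + 5648/12761 = 1455568991/61610108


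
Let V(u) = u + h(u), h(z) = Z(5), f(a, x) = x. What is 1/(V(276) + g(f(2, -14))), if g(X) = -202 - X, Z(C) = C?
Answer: 1/93 ≈ 0.010753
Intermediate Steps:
h(z) = 5
V(u) = 5 + u (V(u) = u + 5 = 5 + u)
1/(V(276) + g(f(2, -14))) = 1/((5 + 276) + (-202 - 1*(-14))) = 1/(281 + (-202 + 14)) = 1/(281 - 188) = 1/93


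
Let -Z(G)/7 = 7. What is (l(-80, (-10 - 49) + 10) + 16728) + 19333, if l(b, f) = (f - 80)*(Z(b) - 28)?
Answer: 45994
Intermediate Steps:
Z(G) = -49 (Z(G) = -7*7 = -49)
l(b, f) = 6160 - 77*f (l(b, f) = (f - 80)*(-49 - 28) = (-80 + f)*(-77) = 6160 - 77*f)
(l(-80, (-10 - 49) + 10) + 16728) + 19333 = ((6160 - 77*((-10 - 49) + 10)) + 16728) + 19333 = ((6160 - 77*(-59 + 10)) + 16728) + 19333 = ((6160 - 77*(-49)) + 16728) + 19333 = ((6160 + 3773) + 16728) + 19333 = (9933 + 16728) + 19333 = 26661 + 19333 = 45994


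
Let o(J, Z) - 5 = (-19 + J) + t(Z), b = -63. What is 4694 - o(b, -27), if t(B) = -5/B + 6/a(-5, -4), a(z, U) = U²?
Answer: 1030415/216 ≈ 4770.4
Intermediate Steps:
t(B) = 3/8 - 5/B (t(B) = -5/B + 6/((-4)²) = -5/B + 6/16 = -5/B + 6*(1/16) = -5/B + 3/8 = 3/8 - 5/B)
o(J, Z) = -109/8 + J - 5/Z (o(J, Z) = 5 + ((-19 + J) + (3/8 - 5/Z)) = 5 + (-149/8 + J - 5/Z) = -109/8 + J - 5/Z)
4694 - o(b, -27) = 4694 - (-109/8 - 63 - 5/(-27)) = 4694 - (-109/8 - 63 - 5*(-1/27)) = 4694 - (-109/8 - 63 + 5/27) = 4694 - 1*(-16511/216) = 4694 + 16511/216 = 1030415/216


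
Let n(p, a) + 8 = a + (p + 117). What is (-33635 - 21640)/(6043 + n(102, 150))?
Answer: -55275/6404 ≈ -8.6313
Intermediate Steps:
n(p, a) = 109 + a + p (n(p, a) = -8 + (a + (p + 117)) = -8 + (a + (117 + p)) = -8 + (117 + a + p) = 109 + a + p)
(-33635 - 21640)/(6043 + n(102, 150)) = (-33635 - 21640)/(6043 + (109 + 150 + 102)) = -55275/(6043 + 361) = -55275/6404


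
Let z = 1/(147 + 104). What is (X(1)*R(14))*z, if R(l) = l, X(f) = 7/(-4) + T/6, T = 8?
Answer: -35/1506 ≈ -0.023240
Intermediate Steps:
X(f) = -5/12 (X(f) = 7/(-4) + 8/6 = 7*(-1/4) + 8*(1/6) = -7/4 + 4/3 = -5/12)
z = 1/251 ≈ 0.0039841
(X(1)*R(14))*z = -5/12*14*(1/251) = -35/6*1/251 = -35/1506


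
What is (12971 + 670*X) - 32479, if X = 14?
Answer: -10128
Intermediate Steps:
(12971 + 670*X) - 32479 = (12971 + 670*14) - 32479 = (12971 + 9380) - 32479 = 22351 - 32479 = -10128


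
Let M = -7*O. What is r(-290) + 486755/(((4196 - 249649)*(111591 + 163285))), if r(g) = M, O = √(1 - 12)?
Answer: -486755/67469138828 - 7*I*√11 ≈ -7.2145e-6 - 23.216*I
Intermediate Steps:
O = I*√11 (O = √(-11) = I*√11 ≈ 3.3166*I)
M = -7*I*√11 ≈ -23.216*I
r(g) = -7*I*√11
r(-290) + 486755/(((4196 - 249649)*(111591 + 163285))) = -7*I*√11 + 486755/(((4196 - 249649)*(111591 + 163285))) = -7*I*√11 + 486755/((-245453*274876)) = -7*I*√11 + 486755/(-67469138828) = -7*I*√11 + 486755*(-1/67469138828) = -7*I*√11 - 486755/67469138828 = -486755/67469138828 - 7*I*√11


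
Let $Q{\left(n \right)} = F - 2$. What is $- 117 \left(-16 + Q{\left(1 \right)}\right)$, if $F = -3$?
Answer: $2457$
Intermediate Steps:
$Q{\left(n \right)} = -5$ ($Q{\left(n \right)} = -3 - 2 = -5$)
$- 117 \left(-16 + Q{\left(1 \right)}\right) = - 117 \left(-16 - 5\right) = \left(-117\right) \left(-21\right) = 2457$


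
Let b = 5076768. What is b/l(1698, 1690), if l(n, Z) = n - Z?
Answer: 634596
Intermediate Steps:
b/l(1698, 1690) = 5076768/(1698 - 1*1690) = 5076768/(1698 - 1690) = 5076768/8 = 5076768*(⅛) = 634596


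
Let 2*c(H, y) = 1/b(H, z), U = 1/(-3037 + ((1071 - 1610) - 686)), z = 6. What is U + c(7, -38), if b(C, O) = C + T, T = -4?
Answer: 1064/6393 ≈ 0.16643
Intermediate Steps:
b(C, O) = -4 + C (b(C, O) = C - 4 = -4 + C)
U = -1/4262 (U = 1/(-3037 + (-539 - 686)) = 1/(-3037 - 1225) = 1/(-4262) = -1/4262 ≈ -0.00023463)
c(H, y) = 1/(2*(-4 + H))
U + c(7, -38) = -1/4262 + 1/(2*(-4 + 7)) = -1/4262 + (½)/3 = -1/4262 + (½)*(⅓) = -1/4262 + ⅙ = 1064/6393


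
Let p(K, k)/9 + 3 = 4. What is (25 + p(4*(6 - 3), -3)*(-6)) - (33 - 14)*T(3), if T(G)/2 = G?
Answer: -143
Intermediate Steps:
p(K, k) = 9 (p(K, k) = -27 + 9*4 = -27 + 36 = 9)
T(G) = 2*G
(25 + p(4*(6 - 3), -3)*(-6)) - (33 - 14)*T(3) = (25 + 9*(-6)) - (33 - 14)*2*3 = (25 - 54) - 19*6 = -29 - 1*114 = -29 - 114 = -143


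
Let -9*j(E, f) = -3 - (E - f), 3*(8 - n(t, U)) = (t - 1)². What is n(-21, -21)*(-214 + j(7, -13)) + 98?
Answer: 878026/27 ≈ 32519.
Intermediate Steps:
n(t, U) = 8 - (-1 + t)²/3 (n(t, U) = 8 - (t - 1)²/3 = 8 - (-1 + t)²/3)
j(E, f) = ⅓ - f/9 + E/9 (j(E, f) = -(-3 - (E - f))/9 = -(-3 + (f - E))/9 = -(-3 + f - E)/9 = ⅓ - f/9 + E/9)
n(-21, -21)*(-214 + j(7, -13)) + 98 = (8 - (-1 - 21)²/3)*(-214 + (⅓ - ⅑*(-13) + (⅑)*7)) + 98 = (8 - ⅓*(-22)²)*(-214 + (⅓ + 13/9 + 7/9)) + 98 = (8 - ⅓*484)*(-214 + 23/9) + 98 = (8 - 484/3)*(-1903/9) + 98 = -460/3*(-1903/9) + 98 = 875380/27 + 98 = 878026/27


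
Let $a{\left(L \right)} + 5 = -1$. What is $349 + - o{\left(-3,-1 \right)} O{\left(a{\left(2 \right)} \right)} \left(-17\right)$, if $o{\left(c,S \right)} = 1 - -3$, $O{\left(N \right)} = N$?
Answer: $-59$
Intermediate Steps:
$a{\left(L \right)} = -6$ ($a{\left(L \right)} = -5 - 1 = -6$)
$o{\left(c,S \right)} = 4$ ($o{\left(c,S \right)} = 1 + 3 = 4$)
$349 + - o{\left(-3,-1 \right)} O{\left(a{\left(2 \right)} \right)} \left(-17\right) = 349 + \left(-1\right) 4 \left(-6\right) \left(-17\right) = 349 + \left(-4\right) \left(-6\right) \left(-17\right) = 349 + 24 \left(-17\right) = 349 - 408 = -59$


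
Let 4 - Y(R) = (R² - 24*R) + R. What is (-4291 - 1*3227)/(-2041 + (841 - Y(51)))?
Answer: -537/16 ≈ -33.563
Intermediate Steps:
Y(R) = 4 - R² + 23*R (Y(R) = 4 - ((R² - 24*R) + R) = 4 - (R² - 23*R) = 4 + (-R² + 23*R) = 4 - R² + 23*R)
(-4291 - 1*3227)/(-2041 + (841 - Y(51))) = (-4291 - 1*3227)/(-2041 + (841 - (4 - 1*51² + 23*51))) = (-4291 - 3227)/(-2041 + (841 - (4 - 1*2601 + 1173))) = -7518/(-2041 + (841 - (4 - 2601 + 1173))) = -7518/(-2041 + (841 - 1*(-1424))) = -7518/(-2041 + (841 + 1424)) = -7518/(-2041 + 2265) = -7518/224 = -7518*1/224 = -537/16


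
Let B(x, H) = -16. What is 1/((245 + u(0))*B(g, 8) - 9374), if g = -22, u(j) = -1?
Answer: -1/13278 ≈ -7.5313e-5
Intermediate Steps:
1/((245 + u(0))*B(g, 8) - 9374) = 1/((245 - 1)*(-16) - 9374) = 1/(244*(-16) - 9374) = 1/(-3904 - 9374) = 1/(-13278) = -1/13278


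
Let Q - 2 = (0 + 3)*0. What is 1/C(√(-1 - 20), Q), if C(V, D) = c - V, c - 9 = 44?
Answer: 53/2830 + I*√21/2830 ≈ 0.018728 + 0.0016193*I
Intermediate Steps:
c = 53 (c = 9 + 44 = 53)
Q = 2 (Q = 2 + (0 + 3)*0 = 2 + 3*0 = 2 + 0 = 2)
C(V, D) = 53 - V
1/C(√(-1 - 20), Q) = 1/(53 - √(-1 - 20)) = 1/(53 - √(-21)) = 1/(53 - I*√21)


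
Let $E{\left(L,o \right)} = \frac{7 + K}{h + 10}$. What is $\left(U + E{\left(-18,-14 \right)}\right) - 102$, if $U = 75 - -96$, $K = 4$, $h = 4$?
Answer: $\frac{977}{14} \approx 69.786$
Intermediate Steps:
$E{\left(L,o \right)} = \frac{11}{14}$ ($E{\left(L,o \right)} = \frac{7 + 4}{4 + 10} = \frac{11}{14}$)
$U = 171$ ($U = 75 + 96 = 171$)
$\left(U + E{\left(-18,-14 \right)}\right) - 102 = \left(171 + \frac{11}{14}\right) - 102 = \frac{2405}{14} - 102 = \frac{977}{14}$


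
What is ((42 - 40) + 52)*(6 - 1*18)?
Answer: -648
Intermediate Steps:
((42 - 40) + 52)*(6 - 1*18) = (2 + 52)*(6 - 18) = 54*(-12) = -648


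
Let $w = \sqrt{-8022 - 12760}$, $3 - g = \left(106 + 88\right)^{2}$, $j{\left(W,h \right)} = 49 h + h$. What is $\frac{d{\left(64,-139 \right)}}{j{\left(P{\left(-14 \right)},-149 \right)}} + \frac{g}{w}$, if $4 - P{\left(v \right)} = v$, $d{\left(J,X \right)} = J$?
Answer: $- \frac{32}{3725} + \frac{37633 i \sqrt{20782}}{20782} \approx -0.0085906 + 261.05 i$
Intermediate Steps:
$P{\left(v \right)} = 4 - v$
$j{\left(W,h \right)} = 50 h$
$g = -37633$ ($g = 3 - \left(106 + 88\right)^{2} = 3 - 194^{2} = 3 - 37636 = -37633$)
$w = i \sqrt{20782}$ ($w = \sqrt{-20782} = i \sqrt{20782} \approx 144.16 i$)
$\frac{d{\left(64,-139 \right)}}{j{\left(P{\left(-14 \right)},-149 \right)}} + \frac{g}{w} = \frac{64}{50 \left(-149\right)} - \frac{37633}{i \sqrt{20782}} = \frac{64}{-7450} - 37633 \left(- \frac{i \sqrt{20782}}{20782}\right) = 64 \left(- \frac{1}{7450}\right) + \frac{37633 i \sqrt{20782}}{20782} = - \frac{32}{3725} + \frac{37633 i \sqrt{20782}}{20782}$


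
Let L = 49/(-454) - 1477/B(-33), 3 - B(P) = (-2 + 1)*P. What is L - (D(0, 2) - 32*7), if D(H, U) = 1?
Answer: 926587/3405 ≈ 272.13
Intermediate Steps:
B(P) = 3 + P (B(P) = 3 - (-2 + 1)*P = 3 - (-1)*P = 3 + P)
L = 167272/3405 (L = 49/(-454) - 1477/(3 - 33) = 49*(-1/454) - 1477/(-30) = -49/454 - 1477*(-1/30) = -49/454 + 1477/30 = 167272/3405 ≈ 49.125)
L - (D(0, 2) - 32*7) = 167272/3405 - (1 - 32*7) = 167272/3405 - (1 - 224) = 167272/3405 - 1*(-223) = 167272/3405 + 223 = 926587/3405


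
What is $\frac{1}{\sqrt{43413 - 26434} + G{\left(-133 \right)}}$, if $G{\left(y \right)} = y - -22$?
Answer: $\frac{111}{4658} + \frac{\sqrt{16979}}{4658} \approx 0.051804$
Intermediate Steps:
$G{\left(y \right)} = 22 + y$ ($G{\left(y \right)} = y + 22 = 22 + y$)
$\frac{1}{\sqrt{43413 - 26434} + G{\left(-133 \right)}} = \frac{1}{\sqrt{43413 - 26434} + \left(22 - 133\right)} = \frac{1}{\sqrt{16979} - 111} = \frac{1}{-111 + \sqrt{16979}}$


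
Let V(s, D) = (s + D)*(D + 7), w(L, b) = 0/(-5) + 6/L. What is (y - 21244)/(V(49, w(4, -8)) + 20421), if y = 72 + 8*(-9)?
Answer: -84976/83401 ≈ -1.0189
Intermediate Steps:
w(L, b) = 6/L (w(L, b) = 0*(-1/5) + 6/L = 0 + 6/L = 6/L)
y = 0 (y = 72 - 72 = 0)
V(s, D) = (7 + D)*(D + s) (V(s, D) = (D + s)*(7 + D) = (7 + D)*(D + s))
(y - 21244)/(V(49, w(4, -8)) + 20421) = (0 - 21244)/(((6/4)**2 + 7*(6/4) + 7*49 + (6/4)*49) + 20421) = -21244/(((6*(1/4))**2 + 7*(6*(1/4)) + 343 + (6*(1/4))*49) + 20421) = -21244/(((3/2)**2 + 7*(3/2) + 343 + (3/2)*49) + 20421) = -21244/((9/4 + 21/2 + 343 + 147/2) + 20421) = -21244/(1717/4 + 20421) = -21244/83401/4 = -21244*4/83401 = -84976/83401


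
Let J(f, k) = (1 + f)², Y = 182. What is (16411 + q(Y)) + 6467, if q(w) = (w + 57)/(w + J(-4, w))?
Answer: 4369937/191 ≈ 22879.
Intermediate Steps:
q(w) = (57 + w)/(9 + w) (q(w) = (w + 57)/(w + (1 - 4)²) = (57 + w)/(w + (-3)²) = (57 + w)/(w + 9) = (57 + w)/(9 + w))
(16411 + q(Y)) + 6467 = (16411 + (57 + 182)/(9 + 182)) + 6467 = (16411 + 239/191) + 6467 = 3134740/191 + 6467 = 4369937/191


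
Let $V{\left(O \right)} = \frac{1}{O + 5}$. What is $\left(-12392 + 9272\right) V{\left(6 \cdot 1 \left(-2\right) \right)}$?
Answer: $\frac{3120}{7} \approx 445.71$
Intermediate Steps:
$V{\left(O \right)} = \frac{1}{5 + O}$
$\left(-12392 + 9272\right) V{\left(6 \cdot 1 \left(-2\right) \right)} = \frac{-12392 + 9272}{5 + 6 \cdot 1 \left(-2\right)} = - \frac{3120}{5 + 6 \left(-2\right)} = - \frac{3120}{5 - 12} = - \frac{3120}{-7} = \left(-3120\right) \left(- \frac{1}{7}\right) = \frac{3120}{7}$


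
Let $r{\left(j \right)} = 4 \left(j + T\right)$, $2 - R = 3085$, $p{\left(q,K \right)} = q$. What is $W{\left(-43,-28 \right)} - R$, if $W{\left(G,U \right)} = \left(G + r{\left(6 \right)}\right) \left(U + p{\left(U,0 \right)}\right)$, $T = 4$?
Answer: $3251$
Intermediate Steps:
$R = -3083$ ($R = 2 - 3085 = -3083$)
$r{\left(j \right)} = 16 + 4 j$ ($r{\left(j \right)} = 4 \left(j + 4\right) = 4 \left(4 + j\right) = 16 + 4 j$)
$W{\left(G,U \right)} = 2 U \left(40 + G\right)$ ($W{\left(G,U \right)} = \left(G + \left(16 + 4 \cdot 6\right)\right) \left(U + U\right) = \left(G + \left(16 + 24\right)\right) 2 U = \left(G + 40\right) 2 U = \left(40 + G\right) 2 U = 2 U \left(40 + G\right)$)
$W{\left(-43,-28 \right)} - R = 2 \left(-28\right) \left(40 - 43\right) - -3083 = 2 \left(-28\right) \left(-3\right) + 3083 = 168 + 3083 = 3251$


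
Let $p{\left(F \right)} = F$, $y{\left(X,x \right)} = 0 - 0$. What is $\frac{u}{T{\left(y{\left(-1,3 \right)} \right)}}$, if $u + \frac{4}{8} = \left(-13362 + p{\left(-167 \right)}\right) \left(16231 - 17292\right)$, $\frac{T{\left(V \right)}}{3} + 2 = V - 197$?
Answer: $- \frac{28708537}{1194} \approx -24044.0$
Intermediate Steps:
$y{\left(X,x \right)} = 0$ ($y{\left(X,x \right)} = 0 + 0 = 0$)
$T{\left(V \right)} = -597 + 3 V$ ($T{\left(V \right)} = -6 + 3 \left(V - 197\right) = -6 + 3 \left(-197 + V\right) = -6 + \left(-591 + 3 V\right) = -597 + 3 V$)
$u = \frac{28708537}{2}$ ($u = - \frac{1}{2} + \left(-13362 - 167\right) \left(16231 - 17292\right) = - \frac{1}{2} - -14354269 = - \frac{1}{2} + 14354269 = \frac{28708537}{2} \approx 1.4354 \cdot 10^{7}$)
$\frac{u}{T{\left(y{\left(-1,3 \right)} \right)}} = \frac{28708537}{2 \left(-597 + 3 \cdot 0\right)} = \frac{28708537}{2 \left(-597 + 0\right)} = \frac{28708537}{2 \left(-597\right)} = \frac{28708537}{2} \left(- \frac{1}{597}\right) = - \frac{28708537}{1194}$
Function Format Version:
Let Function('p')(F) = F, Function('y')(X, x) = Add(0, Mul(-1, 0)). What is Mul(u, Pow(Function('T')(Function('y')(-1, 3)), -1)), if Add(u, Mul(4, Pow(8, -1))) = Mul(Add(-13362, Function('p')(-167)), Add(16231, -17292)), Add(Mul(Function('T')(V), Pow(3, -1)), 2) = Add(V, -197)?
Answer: Rational(-28708537, 1194) ≈ -24044.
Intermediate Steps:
Function('y')(X, x) = 0 (Function('y')(X, x) = Add(0, 0) = 0)
Function('T')(V) = Add(-597, Mul(3, V)) (Function('T')(V) = Add(-6, Mul(3, Add(V, -197))) = Add(-6, Mul(3, Add(-197, V))) = Add(-6, Add(-591, Mul(3, V))) = Add(-597, Mul(3, V)))
u = Rational(28708537, 2) (u = Add(Rational(-1, 2), Mul(Add(-13362, -167), Add(16231, -17292))) = Add(Rational(-1, 2), Mul(-13529, -1061)) = Add(Rational(-1, 2), 14354269) = Rational(28708537, 2) ≈ 1.4354e+7)
Mul(u, Pow(Function('T')(Function('y')(-1, 3)), -1)) = Mul(Rational(28708537, 2), Pow(Add(-597, Mul(3, 0)), -1)) = Mul(Rational(28708537, 2), Pow(Add(-597, 0), -1)) = Mul(Rational(28708537, 2), Pow(-597, -1)) = Mul(Rational(28708537, 2), Rational(-1, 597)) = Rational(-28708537, 1194)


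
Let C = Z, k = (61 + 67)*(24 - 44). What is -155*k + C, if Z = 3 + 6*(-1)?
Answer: 396797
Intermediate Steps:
k = -2560 (k = 128*(-20) = -2560)
Z = -3 (Z = 3 - 6 = -3)
C = -3
-155*k + C = -155*(-2560) - 3 = 396800 - 3 = 396797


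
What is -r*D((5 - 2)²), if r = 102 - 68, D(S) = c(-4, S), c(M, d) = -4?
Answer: 136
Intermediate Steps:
D(S) = -4
r = 34
-r*D((5 - 2)²) = -34*(-4) = -1*(-136) = 136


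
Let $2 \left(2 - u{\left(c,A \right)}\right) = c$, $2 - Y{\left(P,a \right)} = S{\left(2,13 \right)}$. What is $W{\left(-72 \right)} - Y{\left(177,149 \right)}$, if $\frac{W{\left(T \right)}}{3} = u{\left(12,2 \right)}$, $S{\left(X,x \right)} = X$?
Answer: $-12$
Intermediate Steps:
$Y{\left(P,a \right)} = 0$ ($Y{\left(P,a \right)} = 2 - 2 = 0$)
$u{\left(c,A \right)} = 2 - \frac{c}{2}$
$W{\left(T \right)} = -12$ ($W{\left(T \right)} = 3 \left(2 - 6\right) = 3 \left(-4\right) = -12$)
$W{\left(-72 \right)} - Y{\left(177,149 \right)} = -12 - 0 = -12 + 0 = -12$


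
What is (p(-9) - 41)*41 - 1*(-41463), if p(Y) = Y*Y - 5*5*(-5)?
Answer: 48228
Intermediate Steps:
p(Y) = 125 + Y² (p(Y) = Y² - 25*(-5) = Y² + 125 = 125 + Y²)
(p(-9) - 41)*41 - 1*(-41463) = ((125 + (-9)²) - 41)*41 - 1*(-41463) = ((125 + 81) - 41)*41 + 41463 = (206 - 41)*41 + 41463 = 165*41 + 41463 = 6765 + 41463 = 48228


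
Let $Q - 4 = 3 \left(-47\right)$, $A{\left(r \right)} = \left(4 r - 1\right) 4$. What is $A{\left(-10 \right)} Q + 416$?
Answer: $22884$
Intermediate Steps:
$A{\left(r \right)} = -4 + 16 r$ ($A{\left(r \right)} = \left(-1 + 4 r\right) 4 = -4 + 16 r$)
$Q = -137$ ($Q = 4 + 3 \left(-47\right) = 4 - 141 = -137$)
$A{\left(-10 \right)} Q + 416 = \left(-4 + 16 \left(-10\right)\right) \left(-137\right) + 416 = \left(-4 - 160\right) \left(-137\right) + 416 = \left(-164\right) \left(-137\right) + 416 = 22468 + 416 = 22884$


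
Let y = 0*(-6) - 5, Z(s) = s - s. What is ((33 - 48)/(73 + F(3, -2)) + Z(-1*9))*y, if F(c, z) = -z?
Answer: 1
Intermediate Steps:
Z(s) = 0
y = -5 (y = 0 - 5 = -5)
((33 - 48)/(73 + F(3, -2)) + Z(-1*9))*y = ((33 - 48)/(73 - 1*(-2)) + 0)*(-5) = (-15/(73 + 2) + 0)*(-5) = (-15/75 + 0)*(-5) = (-15*1/75 + 0)*(-5) = (-⅕ + 0)*(-5) = -⅕*(-5) = 1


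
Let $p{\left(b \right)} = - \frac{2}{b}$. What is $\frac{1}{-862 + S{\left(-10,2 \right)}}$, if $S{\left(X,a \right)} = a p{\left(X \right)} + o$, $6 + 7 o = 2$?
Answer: $- \frac{35}{30176} \approx -0.0011599$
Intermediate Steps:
$o = - \frac{4}{7}$ ($o = - \frac{6}{7} + \frac{1}{7} \cdot 2 = - \frac{6}{7} + \frac{2}{7} = - \frac{4}{7} \approx -0.57143$)
$S{\left(X,a \right)} = - \frac{4}{7} - \frac{2 a}{X}$ ($S{\left(X,a \right)} = a \left(- \frac{2}{X}\right) - \frac{4}{7} = - \frac{2 a}{X} - \frac{4}{7} = - \frac{4}{7} - \frac{2 a}{X}$)
$\frac{1}{-862 + S{\left(-10,2 \right)}} = \frac{1}{-862 - \left(\frac{4}{7} + \frac{4}{-10}\right)} = \frac{1}{-862 - \left(\frac{4}{7} + 4 \left(- \frac{1}{10}\right)\right)} = \frac{1}{-862 + \left(- \frac{4}{7} + \frac{2}{5}\right)} = \frac{1}{-862 - \frac{6}{35}} = \frac{1}{- \frac{30176}{35}} = - \frac{35}{30176}$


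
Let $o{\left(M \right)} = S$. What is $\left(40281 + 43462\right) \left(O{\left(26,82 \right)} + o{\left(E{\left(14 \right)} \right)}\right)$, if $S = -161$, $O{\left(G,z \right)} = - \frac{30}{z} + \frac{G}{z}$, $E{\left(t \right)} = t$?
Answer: $- \frac{552955029}{41} \approx -1.3487 \cdot 10^{7}$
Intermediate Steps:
$o{\left(M \right)} = -161$
$\left(40281 + 43462\right) \left(O{\left(26,82 \right)} + o{\left(E{\left(14 \right)} \right)}\right) = \left(40281 + 43462\right) \left(\frac{-30 + 26}{82} - 161\right) = 83743 \left(\frac{1}{82} \left(-4\right) - 161\right) = 83743 \left(- \frac{2}{41} - 161\right) = 83743 \left(- \frac{6603}{41}\right) = - \frac{552955029}{41}$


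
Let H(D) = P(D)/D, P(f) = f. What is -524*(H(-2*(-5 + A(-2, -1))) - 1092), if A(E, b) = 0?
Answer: 571684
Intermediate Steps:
H(D) = 1 (H(D) = D/D = 1)
-524*(H(-2*(-5 + A(-2, -1))) - 1092) = -524*(1 - 1092) = -524*(-1091) = 571684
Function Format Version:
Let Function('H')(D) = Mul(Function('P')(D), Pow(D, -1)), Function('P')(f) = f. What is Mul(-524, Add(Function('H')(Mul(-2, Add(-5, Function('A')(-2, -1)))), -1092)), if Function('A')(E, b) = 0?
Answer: 571684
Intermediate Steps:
Function('H')(D) = 1 (Function('H')(D) = Mul(D, Pow(D, -1)) = 1)
Mul(-524, Add(Function('H')(Mul(-2, Add(-5, Function('A')(-2, -1)))), -1092)) = Mul(-524, Add(1, -1092)) = Mul(-524, -1091) = 571684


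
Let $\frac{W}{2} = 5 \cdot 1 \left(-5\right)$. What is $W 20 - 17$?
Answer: $-1017$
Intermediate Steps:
$W = -50$ ($W = 2 \cdot 5 \cdot 1 \left(-5\right) = 2 \cdot 5 \left(-5\right) = 2 \left(-25\right) = -50$)
$W 20 - 17 = \left(-50\right) 20 - 17 = -1000 - 17 = -1017$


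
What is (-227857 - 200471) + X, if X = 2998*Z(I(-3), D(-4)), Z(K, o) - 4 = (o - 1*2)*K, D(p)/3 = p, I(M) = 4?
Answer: -584224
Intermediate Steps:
D(p) = 3*p
Z(K, o) = 4 + K*(-2 + o) (Z(K, o) = 4 + (o - 1*2)*K = 4 + (o - 2)*K = 4 + (-2 + o)*K = 4 + K*(-2 + o))
X = -155896 (X = 2998*(4 - 2*4 + 4*(3*(-4))) = 2998*(4 - 8 + 4*(-12)) = 2998*(4 - 8 - 48) = 2998*(-52) = -155896)
(-227857 - 200471) + X = (-227857 - 200471) - 155896 = -428328 - 155896 = -584224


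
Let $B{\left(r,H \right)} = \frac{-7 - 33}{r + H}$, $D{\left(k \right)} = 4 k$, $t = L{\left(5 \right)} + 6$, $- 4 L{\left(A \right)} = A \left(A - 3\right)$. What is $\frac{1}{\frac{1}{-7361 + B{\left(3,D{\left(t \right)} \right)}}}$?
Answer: $- \frac{125177}{17} \approx -7363.4$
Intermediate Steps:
$L{\left(A \right)} = - \frac{A \left(-3 + A\right)}{4}$ ($L{\left(A \right)} = - \frac{A \left(A - 3\right)}{4} = - \frac{A \left(-3 + A\right)}{4}$)
$t = \frac{7}{2}$ ($t = \frac{1}{4} \cdot 5 \left(3 - 5\right) + 6 = \frac{1}{4} \cdot 5 \left(-2\right) + 6 = - \frac{5}{2} + 6 = \frac{7}{2} \approx 3.5$)
$B{\left(r,H \right)} = - \frac{40}{H + r}$
$\frac{1}{\frac{1}{-7361 + B{\left(3,D{\left(t \right)} \right)}}} = \frac{1}{\frac{1}{-7361 - \frac{40}{4 \cdot \frac{7}{2} + 3}}} = \frac{1}{\frac{1}{-7361 - \frac{40}{14 + 3}}} = \frac{1}{\frac{1}{-7361 - \frac{40}{17}}} = \frac{1}{\frac{1}{- \frac{125177}{17}}} = \frac{1}{- \frac{17}{125177}} = - \frac{125177}{17}$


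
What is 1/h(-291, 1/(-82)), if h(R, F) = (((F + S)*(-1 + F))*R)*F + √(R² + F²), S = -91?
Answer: 99386198701752/6747857486170001 - 3707398432*√569395045/6747857486170001 ≈ 0.0016183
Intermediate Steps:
h(R, F) = √(F² + R²) + F*R*(-1 + F)*(-91 + F) (h(R, F) = (((F - 91)*(-1 + F))*R)*F + √(R² + F²) = (((-91 + F)*(-1 + F))*R)*F + √(F² + R²) = (((-1 + F)*(-91 + F))*R)*F + √(F² + R²) = (R*(-1 + F)*(-91 + F))*F + √(F² + R²) = F*R*(-1 + F)*(-91 + F) + √(F² + R²) = √(F² + R²) + F*R*(-1 + F)*(-91 + F))
1/h(-291, 1/(-82)) = 1/(√((1/(-82))² + (-291)²) - 291*(1/(-82))³ - 92*(-291)*(1/(-82))² + 91*(-291)/(-82)) = 1/(√((-1/82)² + 84681) - 291*(-1/82)³ - 92*(-291)*(-1/82)² + 91*(-1/82)*(-291)) = 1/(√(1/6724 + 84681) - 291*(-1/551368) - 92*(-291)*1/6724 + 26481/82) = 1/(√(569395045/6724) + 291/551368 + 6693/1681 + 26481/82) = 1/(√569395045/82 + 291/551368 + 6693/1681 + 26481/82) = 1/(180253839/551368 + √569395045/82)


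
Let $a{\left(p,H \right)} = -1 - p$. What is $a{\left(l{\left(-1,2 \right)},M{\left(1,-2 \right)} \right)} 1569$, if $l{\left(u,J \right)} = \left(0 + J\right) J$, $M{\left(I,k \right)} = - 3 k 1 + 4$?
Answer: $-7845$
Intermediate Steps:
$M{\left(I,k \right)} = 4 - 3 k$ ($M{\left(I,k \right)} = - 3 k + 4 = 4 - 3 k$)
$l{\left(u,J \right)} = J^{2}$ ($l{\left(u,J \right)} = J J = J^{2}$)
$a{\left(l{\left(-1,2 \right)},M{\left(1,-2 \right)} \right)} 1569 = \left(-1 - 2^{2}\right) 1569 = \left(-1 - 4\right) 1569 = \left(-5\right) 1569 = -7845$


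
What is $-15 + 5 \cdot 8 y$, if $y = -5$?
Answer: $-215$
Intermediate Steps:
$-15 + 5 \cdot 8 y = -15 + 5 \cdot 8 \left(-5\right) = -15 + 40 \left(-5\right) = -15 - 200 = -215$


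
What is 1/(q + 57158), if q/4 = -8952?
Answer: 1/21350 ≈ 4.6838e-5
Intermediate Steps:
q = -35808 (q = 4*(-8952) = -35808)
1/(q + 57158) = 1/(-35808 + 57158) = 1/21350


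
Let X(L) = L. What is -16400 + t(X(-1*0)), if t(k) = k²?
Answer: -16400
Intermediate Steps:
-16400 + t(X(-1*0)) = -16400 + (-1*0)² = -16400 + 0² = -16400 + 0 = -16400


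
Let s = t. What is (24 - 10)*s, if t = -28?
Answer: -392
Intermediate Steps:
s = -28
(24 - 10)*s = (24 - 10)*(-28) = 14*(-28) = -392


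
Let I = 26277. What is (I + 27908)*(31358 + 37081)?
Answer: 3708367215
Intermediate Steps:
(I + 27908)*(31358 + 37081) = (26277 + 27908)*(31358 + 37081) = 54185*68439 = 3708367215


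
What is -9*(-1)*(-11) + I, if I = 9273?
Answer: 9174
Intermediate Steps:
-9*(-1)*(-11) + I = -9*(-1)*(-11) + 9273 = 9*(-11) + 9273 = -99 + 9273 = 9174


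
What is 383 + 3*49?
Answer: 530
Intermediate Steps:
383 + 3*49 = 383 + 147 = 530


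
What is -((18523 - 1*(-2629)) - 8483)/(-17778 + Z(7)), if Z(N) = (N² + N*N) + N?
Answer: 4223/5891 ≈ 0.71686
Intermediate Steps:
Z(N) = N + 2*N² (Z(N) = (N² + N²) + N = 2*N² + N = N + 2*N²)
-((18523 - 1*(-2629)) - 8483)/(-17778 + Z(7)) = -((18523 - 1*(-2629)) - 8483)/(-17778 + 7*(1 + 2*7)) = -((18523 + 2629) - 8483)/(-17778 + 7*(1 + 14)) = -(21152 - 8483)/(-17778 + 7*15) = -12669/(-17778 + 105) = -12669/(-17673) = -12669*(-1)/17673 = -1*(-4223/5891) = 4223/5891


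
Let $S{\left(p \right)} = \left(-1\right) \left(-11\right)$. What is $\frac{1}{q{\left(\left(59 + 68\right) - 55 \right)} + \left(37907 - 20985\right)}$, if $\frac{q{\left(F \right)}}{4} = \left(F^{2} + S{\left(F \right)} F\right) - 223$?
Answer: $\frac{1}{39934} \approx 2.5041 \cdot 10^{-5}$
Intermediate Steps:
$S{\left(p \right)} = 11$
$q{\left(F \right)} = -892 + 4 F^{2} + 44 F$ ($q{\left(F \right)} = 4 \left(\left(F^{2} + 11 F\right) - 223\right) = 4 \left(-223 + F^{2} + 11 F\right) = -892 + 4 F^{2} + 44 F$)
$\frac{1}{q{\left(\left(59 + 68\right) - 55 \right)} + \left(37907 - 20985\right)} = \frac{1}{\left(-892 + 4 \left(\left(59 + 68\right) - 55\right)^{2} + 44 \left(\left(59 + 68\right) - 55\right)\right) + \left(37907 - 20985\right)} = \frac{1}{\left(-892 + 4 \left(127 - 55\right)^{2} + 44 \left(127 - 55\right)\right) + 16922} = \frac{1}{\left(-892 + 4 \cdot 72^{2} + 44 \cdot 72\right) + 16922} = \frac{1}{\left(-892 + 4 \cdot 5184 + 3168\right) + 16922} = \frac{1}{\left(-892 + 20736 + 3168\right) + 16922} = \frac{1}{23012 + 16922} = \frac{1}{39934}$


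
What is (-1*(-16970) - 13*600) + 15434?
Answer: 24604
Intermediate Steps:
(-1*(-16970) - 13*600) + 15434 = (16970 - 7800) + 15434 = 9170 + 15434 = 24604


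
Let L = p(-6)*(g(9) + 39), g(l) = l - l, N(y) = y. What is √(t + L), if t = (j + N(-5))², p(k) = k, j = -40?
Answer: 3*√199 ≈ 42.320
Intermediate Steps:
g(l) = 0
t = 2025 (t = (-40 - 5)² = (-45)² = 2025)
L = -234 (L = -6*(0 + 39) = -6*39 = -234)
√(t + L) = √(2025 - 234) = √1791 = 3*√199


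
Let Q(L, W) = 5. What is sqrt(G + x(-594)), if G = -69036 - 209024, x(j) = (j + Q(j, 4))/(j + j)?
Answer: I*sqrt(10901044803)/198 ≈ 527.31*I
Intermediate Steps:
x(j) = (5 + j)/(2*j) (x(j) = (j + 5)/(j + j) = (5 + j)/((2*j)) = (5 + j)*(1/(2*j)) = (5 + j)/(2*j))
G = -278060
sqrt(G + x(-594)) = sqrt(-278060 + (1/2)*(5 - 594)/(-594)) = sqrt(-278060 + (1/2)*(-1/594)*(-589)) = sqrt(-278060 + 589/1188) = sqrt(-330334691/1188) = I*sqrt(10901044803)/198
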